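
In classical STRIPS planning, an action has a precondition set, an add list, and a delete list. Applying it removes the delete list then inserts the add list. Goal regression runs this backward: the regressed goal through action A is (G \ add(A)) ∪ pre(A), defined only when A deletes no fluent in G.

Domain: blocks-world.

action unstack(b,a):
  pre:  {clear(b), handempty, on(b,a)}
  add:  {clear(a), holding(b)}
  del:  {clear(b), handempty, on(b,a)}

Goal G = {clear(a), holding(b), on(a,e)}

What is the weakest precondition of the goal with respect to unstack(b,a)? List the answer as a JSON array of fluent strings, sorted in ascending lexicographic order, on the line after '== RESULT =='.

Regress:
  G ∩ del = {}  (empty — regression defined)
  G \ add = {clear(a), holding(b), on(a,e)} \ {clear(a), holding(b)} = {on(a,e)}
  ∪ pre   = {on(a,e)} ∪ {clear(b), handempty, on(b,a)}
          = {clear(b), handempty, on(a,e), on(b,a)}

== RESULT ==
["clear(b)", "handempty", "on(a,e)", "on(b,a)"]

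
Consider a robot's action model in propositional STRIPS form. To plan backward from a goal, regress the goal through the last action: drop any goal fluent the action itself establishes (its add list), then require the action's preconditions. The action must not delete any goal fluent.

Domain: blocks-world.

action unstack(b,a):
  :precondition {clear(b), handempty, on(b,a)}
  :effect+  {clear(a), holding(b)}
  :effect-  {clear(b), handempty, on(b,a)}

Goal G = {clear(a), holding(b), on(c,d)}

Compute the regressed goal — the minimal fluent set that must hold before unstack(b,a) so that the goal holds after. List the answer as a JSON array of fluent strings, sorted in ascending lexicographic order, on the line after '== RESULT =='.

Regress:
  G ∩ del = {}  (empty — regression defined)
  G \ add = {clear(a), holding(b), on(c,d)} \ {clear(a), holding(b)} = {on(c,d)}
  ∪ pre   = {on(c,d)} ∪ {clear(b), handempty, on(b,a)}
          = {clear(b), handempty, on(b,a), on(c,d)}

== RESULT ==
["clear(b)", "handempty", "on(b,a)", "on(c,d)"]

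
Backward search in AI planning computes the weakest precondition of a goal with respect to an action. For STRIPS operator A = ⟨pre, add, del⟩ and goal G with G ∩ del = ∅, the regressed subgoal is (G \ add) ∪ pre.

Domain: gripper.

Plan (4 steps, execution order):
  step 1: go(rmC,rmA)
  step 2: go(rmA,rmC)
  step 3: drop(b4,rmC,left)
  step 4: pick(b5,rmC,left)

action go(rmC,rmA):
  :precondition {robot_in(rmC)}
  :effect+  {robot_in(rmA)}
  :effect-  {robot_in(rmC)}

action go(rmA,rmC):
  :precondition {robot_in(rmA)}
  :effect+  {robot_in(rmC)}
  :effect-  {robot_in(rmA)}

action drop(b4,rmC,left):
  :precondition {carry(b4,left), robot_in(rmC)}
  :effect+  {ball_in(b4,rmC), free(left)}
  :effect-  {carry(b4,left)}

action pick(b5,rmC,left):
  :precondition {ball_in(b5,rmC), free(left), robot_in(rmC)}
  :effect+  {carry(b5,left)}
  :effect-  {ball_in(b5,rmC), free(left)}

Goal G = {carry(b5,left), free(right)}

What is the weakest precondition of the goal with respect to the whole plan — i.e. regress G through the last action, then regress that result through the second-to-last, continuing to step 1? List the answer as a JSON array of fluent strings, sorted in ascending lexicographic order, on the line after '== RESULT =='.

Work backward from the goal:
  through step 4 (pick(b5,rmC,left)): drop {carry(b5,left)}, keep {free(right)}, require {ball_in(b5,rmC), free(left), robot_in(rmC)}
    → {ball_in(b5,rmC), free(left), free(right), robot_in(rmC)}
  through step 3 (drop(b4,rmC,left)): drop {free(left)}, keep {ball_in(b5,rmC), free(right), robot_in(rmC)}, require {carry(b4,left), robot_in(rmC)}
    → {ball_in(b5,rmC), carry(b4,left), free(right), robot_in(rmC)}
  through step 2 (go(rmA,rmC)): drop {robot_in(rmC)}, keep {ball_in(b5,rmC), carry(b4,left), free(right)}, require {robot_in(rmA)}
    → {ball_in(b5,rmC), carry(b4,left), free(right), robot_in(rmA)}
  through step 1 (go(rmC,rmA)): drop {robot_in(rmA)}, keep {ball_in(b5,rmC), carry(b4,left), free(right)}, require {robot_in(rmC)}
    → {ball_in(b5,rmC), carry(b4,left), free(right), robot_in(rmC)}

== RESULT ==
["ball_in(b5,rmC)", "carry(b4,left)", "free(right)", "robot_in(rmC)"]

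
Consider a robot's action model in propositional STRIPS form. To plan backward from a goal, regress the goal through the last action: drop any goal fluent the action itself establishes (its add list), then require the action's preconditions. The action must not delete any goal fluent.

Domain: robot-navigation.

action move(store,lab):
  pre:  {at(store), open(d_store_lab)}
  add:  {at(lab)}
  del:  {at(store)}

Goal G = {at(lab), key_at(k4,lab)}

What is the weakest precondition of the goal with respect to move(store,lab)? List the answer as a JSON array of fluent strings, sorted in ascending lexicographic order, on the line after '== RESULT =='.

Compute (G \ add) ∪ pre:
  G ∩ del = {}  (empty — regression defined)
  G \ add = {at(lab), key_at(k4,lab)} \ {at(lab)} = {key_at(k4,lab)}
  ∪ pre   = {key_at(k4,lab)} ∪ {at(store), open(d_store_lab)}
          = {at(store), key_at(k4,lab), open(d_store_lab)}

== RESULT ==
["at(store)", "key_at(k4,lab)", "open(d_store_lab)"]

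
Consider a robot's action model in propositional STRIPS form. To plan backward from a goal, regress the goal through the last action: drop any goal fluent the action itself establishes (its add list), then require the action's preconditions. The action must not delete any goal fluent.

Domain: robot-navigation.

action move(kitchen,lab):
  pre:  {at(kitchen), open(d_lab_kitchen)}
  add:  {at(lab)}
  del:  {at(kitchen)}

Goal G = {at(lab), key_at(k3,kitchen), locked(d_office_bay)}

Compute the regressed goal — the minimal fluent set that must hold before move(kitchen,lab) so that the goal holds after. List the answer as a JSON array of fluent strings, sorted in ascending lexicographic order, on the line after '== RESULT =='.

Compute (G \ add) ∪ pre:
  G ∩ del = {}  (empty — regression defined)
  G \ add = {at(lab), key_at(k3,kitchen), locked(d_office_bay)} \ {at(lab)} = {key_at(k3,kitchen), locked(d_office_bay)}
  ∪ pre   = {key_at(k3,kitchen), locked(d_office_bay)} ∪ {at(kitchen), open(d_lab_kitchen)}
          = {at(kitchen), key_at(k3,kitchen), locked(d_office_bay), open(d_lab_kitchen)}

== RESULT ==
["at(kitchen)", "key_at(k3,kitchen)", "locked(d_office_bay)", "open(d_lab_kitchen)"]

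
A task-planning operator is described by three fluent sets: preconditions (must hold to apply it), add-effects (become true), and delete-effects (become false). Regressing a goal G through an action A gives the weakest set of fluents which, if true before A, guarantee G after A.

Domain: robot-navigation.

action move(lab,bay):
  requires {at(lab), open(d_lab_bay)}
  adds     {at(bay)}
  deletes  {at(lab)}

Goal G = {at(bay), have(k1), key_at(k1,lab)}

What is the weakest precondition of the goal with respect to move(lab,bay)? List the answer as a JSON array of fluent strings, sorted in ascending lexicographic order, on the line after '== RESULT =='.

Compute (G \ add) ∪ pre:
  G ∩ del = {}  (empty — regression defined)
  G \ add = {at(bay), have(k1), key_at(k1,lab)} \ {at(bay)} = {have(k1), key_at(k1,lab)}
  ∪ pre   = {have(k1), key_at(k1,lab)} ∪ {at(lab), open(d_lab_bay)}
          = {at(lab), have(k1), key_at(k1,lab), open(d_lab_bay)}

== RESULT ==
["at(lab)", "have(k1)", "key_at(k1,lab)", "open(d_lab_bay)"]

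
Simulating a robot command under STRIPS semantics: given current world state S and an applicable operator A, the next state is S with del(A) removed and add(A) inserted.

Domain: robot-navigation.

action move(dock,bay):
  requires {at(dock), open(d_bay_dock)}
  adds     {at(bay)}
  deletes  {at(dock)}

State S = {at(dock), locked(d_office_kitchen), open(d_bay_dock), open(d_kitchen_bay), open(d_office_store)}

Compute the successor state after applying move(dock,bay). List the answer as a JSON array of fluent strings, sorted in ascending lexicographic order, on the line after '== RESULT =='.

Compute (S \ del) ∪ add:
  pre ⊆ S: {at(dock), open(d_bay_dock)} ⊆ S  — applicable
  S \ del = {locked(d_office_kitchen), open(d_bay_dock), open(d_kitchen_bay), open(d_office_store)}
  ∪ add   = {at(bay), locked(d_office_kitchen), open(d_bay_dock), open(d_kitchen_bay), open(d_office_store)}

== RESULT ==
["at(bay)", "locked(d_office_kitchen)", "open(d_bay_dock)", "open(d_kitchen_bay)", "open(d_office_store)"]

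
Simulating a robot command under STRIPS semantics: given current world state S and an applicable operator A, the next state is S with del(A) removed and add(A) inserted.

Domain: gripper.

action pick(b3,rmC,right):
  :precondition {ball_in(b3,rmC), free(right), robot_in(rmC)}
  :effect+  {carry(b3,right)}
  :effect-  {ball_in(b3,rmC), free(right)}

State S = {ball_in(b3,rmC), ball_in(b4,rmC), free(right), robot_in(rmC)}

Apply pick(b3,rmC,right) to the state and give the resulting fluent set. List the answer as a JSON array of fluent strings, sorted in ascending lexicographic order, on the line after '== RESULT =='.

Progress:
  pre ⊆ S: {ball_in(b3,rmC), free(right), robot_in(rmC)} ⊆ S  — applicable
  S \ del = {ball_in(b4,rmC), robot_in(rmC)}
  ∪ add   = {ball_in(b4,rmC), carry(b3,right), robot_in(rmC)}

== RESULT ==
["ball_in(b4,rmC)", "carry(b3,right)", "robot_in(rmC)"]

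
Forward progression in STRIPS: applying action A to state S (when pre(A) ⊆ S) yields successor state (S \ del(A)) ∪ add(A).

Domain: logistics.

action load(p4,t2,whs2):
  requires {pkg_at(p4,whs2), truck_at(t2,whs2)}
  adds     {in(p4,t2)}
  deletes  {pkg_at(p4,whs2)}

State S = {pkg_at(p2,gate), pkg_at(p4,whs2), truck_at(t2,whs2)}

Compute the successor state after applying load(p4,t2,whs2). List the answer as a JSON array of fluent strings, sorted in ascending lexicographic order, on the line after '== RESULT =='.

Progress:
  pre ⊆ S: {pkg_at(p4,whs2), truck_at(t2,whs2)} ⊆ S  — applicable
  S \ del = {pkg_at(p2,gate), truck_at(t2,whs2)}
  ∪ add   = {in(p4,t2), pkg_at(p2,gate), truck_at(t2,whs2)}

== RESULT ==
["in(p4,t2)", "pkg_at(p2,gate)", "truck_at(t2,whs2)"]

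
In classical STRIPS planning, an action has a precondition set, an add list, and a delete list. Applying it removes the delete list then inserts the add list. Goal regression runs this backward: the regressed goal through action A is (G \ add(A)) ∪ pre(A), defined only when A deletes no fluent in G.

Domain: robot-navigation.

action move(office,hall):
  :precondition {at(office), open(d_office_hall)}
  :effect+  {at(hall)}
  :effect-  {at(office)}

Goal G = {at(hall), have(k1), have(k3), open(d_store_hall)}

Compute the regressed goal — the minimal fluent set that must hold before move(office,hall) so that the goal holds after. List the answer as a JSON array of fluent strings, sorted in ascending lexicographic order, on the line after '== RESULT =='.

Compute (G \ add) ∪ pre:
  G ∩ del = {}  (empty — regression defined)
  G \ add = {at(hall), have(k1), have(k3), open(d_store_hall)} \ {at(hall)} = {have(k1), have(k3), open(d_store_hall)}
  ∪ pre   = {have(k1), have(k3), open(d_store_hall)} ∪ {at(office), open(d_office_hall)}
          = {at(office), have(k1), have(k3), open(d_office_hall), open(d_store_hall)}

== RESULT ==
["at(office)", "have(k1)", "have(k3)", "open(d_office_hall)", "open(d_store_hall)"]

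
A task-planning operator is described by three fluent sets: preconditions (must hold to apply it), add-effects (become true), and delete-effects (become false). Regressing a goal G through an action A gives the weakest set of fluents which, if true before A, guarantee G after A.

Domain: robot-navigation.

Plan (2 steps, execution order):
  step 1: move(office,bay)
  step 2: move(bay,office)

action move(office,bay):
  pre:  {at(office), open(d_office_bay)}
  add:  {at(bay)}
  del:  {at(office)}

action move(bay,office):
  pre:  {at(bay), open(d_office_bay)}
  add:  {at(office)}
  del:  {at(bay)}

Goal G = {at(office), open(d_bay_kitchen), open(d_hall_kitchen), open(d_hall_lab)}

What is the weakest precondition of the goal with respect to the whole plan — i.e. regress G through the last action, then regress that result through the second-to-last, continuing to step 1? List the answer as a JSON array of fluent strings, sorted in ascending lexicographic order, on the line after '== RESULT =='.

Regress step by step:
  through step 2 (move(bay,office)): drop {at(office)}, keep {open(d_bay_kitchen), open(d_hall_kitchen), open(d_hall_lab)}, require {at(bay), open(d_office_bay)}
    → {at(bay), open(d_bay_kitchen), open(d_hall_kitchen), open(d_hall_lab), open(d_office_bay)}
  through step 1 (move(office,bay)): drop {at(bay)}, keep {open(d_bay_kitchen), open(d_hall_kitchen), open(d_hall_lab), open(d_office_bay)}, require {at(office), open(d_office_bay)}
    → {at(office), open(d_bay_kitchen), open(d_hall_kitchen), open(d_hall_lab), open(d_office_bay)}

== RESULT ==
["at(office)", "open(d_bay_kitchen)", "open(d_hall_kitchen)", "open(d_hall_lab)", "open(d_office_bay)"]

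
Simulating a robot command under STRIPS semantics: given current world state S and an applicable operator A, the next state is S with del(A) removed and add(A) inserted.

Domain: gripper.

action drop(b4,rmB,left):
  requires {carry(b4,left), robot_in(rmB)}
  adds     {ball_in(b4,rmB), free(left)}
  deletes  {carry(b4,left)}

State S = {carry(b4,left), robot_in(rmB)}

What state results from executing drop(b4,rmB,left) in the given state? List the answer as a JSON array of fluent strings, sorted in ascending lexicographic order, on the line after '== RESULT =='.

Progress:
  pre ⊆ S: {carry(b4,left), robot_in(rmB)} ⊆ S  — applicable
  S \ del = {robot_in(rmB)}
  ∪ add   = {ball_in(b4,rmB), free(left), robot_in(rmB)}

== RESULT ==
["ball_in(b4,rmB)", "free(left)", "robot_in(rmB)"]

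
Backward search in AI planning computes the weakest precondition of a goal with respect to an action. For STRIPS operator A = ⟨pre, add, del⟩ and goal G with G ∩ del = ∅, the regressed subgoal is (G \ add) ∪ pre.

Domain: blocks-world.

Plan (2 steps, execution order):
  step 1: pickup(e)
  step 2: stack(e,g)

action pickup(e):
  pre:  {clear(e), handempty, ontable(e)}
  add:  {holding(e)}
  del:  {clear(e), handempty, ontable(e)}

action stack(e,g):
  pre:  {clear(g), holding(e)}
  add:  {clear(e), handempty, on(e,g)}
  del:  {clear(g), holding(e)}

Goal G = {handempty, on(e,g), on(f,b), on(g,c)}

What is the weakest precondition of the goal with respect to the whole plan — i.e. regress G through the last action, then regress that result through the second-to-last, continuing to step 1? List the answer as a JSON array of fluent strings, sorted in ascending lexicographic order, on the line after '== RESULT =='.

Work backward from the goal:
  through step 2 (stack(e,g)): drop {handempty, on(e,g)}, keep {on(f,b), on(g,c)}, require {clear(g), holding(e)}
    → {clear(g), holding(e), on(f,b), on(g,c)}
  through step 1 (pickup(e)): drop {holding(e)}, keep {clear(g), on(f,b), on(g,c)}, require {clear(e), handempty, ontable(e)}
    → {clear(e), clear(g), handempty, on(f,b), on(g,c), ontable(e)}

== RESULT ==
["clear(e)", "clear(g)", "handempty", "on(f,b)", "on(g,c)", "ontable(e)"]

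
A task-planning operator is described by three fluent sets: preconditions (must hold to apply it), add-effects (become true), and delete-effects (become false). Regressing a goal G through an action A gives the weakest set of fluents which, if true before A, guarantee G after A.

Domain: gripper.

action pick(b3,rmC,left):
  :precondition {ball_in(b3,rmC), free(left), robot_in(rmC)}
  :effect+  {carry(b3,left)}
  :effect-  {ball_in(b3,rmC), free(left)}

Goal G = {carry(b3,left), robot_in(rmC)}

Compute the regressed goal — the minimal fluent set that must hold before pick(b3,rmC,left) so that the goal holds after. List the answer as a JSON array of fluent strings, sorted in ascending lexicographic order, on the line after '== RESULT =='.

Regress:
  G ∩ del = {}  (empty — regression defined)
  G \ add = {carry(b3,left), robot_in(rmC)} \ {carry(b3,left)} = {robot_in(rmC)}
  ∪ pre   = {robot_in(rmC)} ∪ {ball_in(b3,rmC), free(left), robot_in(rmC)}
          = {ball_in(b3,rmC), free(left), robot_in(rmC)}

== RESULT ==
["ball_in(b3,rmC)", "free(left)", "robot_in(rmC)"]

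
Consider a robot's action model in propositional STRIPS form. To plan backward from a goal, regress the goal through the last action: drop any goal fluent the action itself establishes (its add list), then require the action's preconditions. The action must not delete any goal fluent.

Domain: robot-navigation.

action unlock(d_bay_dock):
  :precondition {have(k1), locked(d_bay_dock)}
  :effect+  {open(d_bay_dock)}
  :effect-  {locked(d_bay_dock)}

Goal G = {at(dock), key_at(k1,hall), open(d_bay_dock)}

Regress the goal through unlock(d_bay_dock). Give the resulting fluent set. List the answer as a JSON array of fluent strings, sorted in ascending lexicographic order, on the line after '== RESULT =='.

Compute (G \ add) ∪ pre:
  G ∩ del = {}  (empty — regression defined)
  G \ add = {at(dock), key_at(k1,hall), open(d_bay_dock)} \ {open(d_bay_dock)} = {at(dock), key_at(k1,hall)}
  ∪ pre   = {at(dock), key_at(k1,hall)} ∪ {have(k1), locked(d_bay_dock)}
          = {at(dock), have(k1), key_at(k1,hall), locked(d_bay_dock)}

== RESULT ==
["at(dock)", "have(k1)", "key_at(k1,hall)", "locked(d_bay_dock)"]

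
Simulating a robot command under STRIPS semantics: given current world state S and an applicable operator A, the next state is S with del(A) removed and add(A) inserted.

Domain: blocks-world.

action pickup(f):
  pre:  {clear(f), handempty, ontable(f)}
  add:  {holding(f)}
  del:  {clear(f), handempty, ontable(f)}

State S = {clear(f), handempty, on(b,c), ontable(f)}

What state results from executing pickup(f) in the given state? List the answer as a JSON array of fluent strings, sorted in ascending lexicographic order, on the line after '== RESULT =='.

Progress:
  pre ⊆ S: {clear(f), handempty, ontable(f)} ⊆ S  — applicable
  S \ del = {on(b,c)}
  ∪ add   = {holding(f), on(b,c)}

== RESULT ==
["holding(f)", "on(b,c)"]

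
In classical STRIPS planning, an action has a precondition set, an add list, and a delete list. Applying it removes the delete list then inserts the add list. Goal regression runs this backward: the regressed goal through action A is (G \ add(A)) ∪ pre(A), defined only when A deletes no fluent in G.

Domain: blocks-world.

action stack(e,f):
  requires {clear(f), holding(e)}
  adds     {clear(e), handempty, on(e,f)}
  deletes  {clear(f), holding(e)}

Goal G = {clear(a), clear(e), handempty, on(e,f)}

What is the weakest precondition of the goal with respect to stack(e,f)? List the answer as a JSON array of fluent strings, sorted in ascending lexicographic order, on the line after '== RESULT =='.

Compute (G \ add) ∪ pre:
  G ∩ del = {}  (empty — regression defined)
  G \ add = {clear(a), clear(e), handempty, on(e,f)} \ {clear(e), handempty, on(e,f)} = {clear(a)}
  ∪ pre   = {clear(a)} ∪ {clear(f), holding(e)}
          = {clear(a), clear(f), holding(e)}

== RESULT ==
["clear(a)", "clear(f)", "holding(e)"]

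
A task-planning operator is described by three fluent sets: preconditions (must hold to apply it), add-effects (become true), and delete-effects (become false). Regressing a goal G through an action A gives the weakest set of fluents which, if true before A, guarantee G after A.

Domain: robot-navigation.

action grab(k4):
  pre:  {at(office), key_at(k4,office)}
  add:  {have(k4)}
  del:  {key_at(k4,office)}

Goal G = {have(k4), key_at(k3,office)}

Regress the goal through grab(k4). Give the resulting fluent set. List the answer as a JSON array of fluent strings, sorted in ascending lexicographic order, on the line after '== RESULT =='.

Regress:
  G ∩ del = {}  (empty — regression defined)
  G \ add = {have(k4), key_at(k3,office)} \ {have(k4)} = {key_at(k3,office)}
  ∪ pre   = {key_at(k3,office)} ∪ {at(office), key_at(k4,office)}
          = {at(office), key_at(k3,office), key_at(k4,office)}

== RESULT ==
["at(office)", "key_at(k3,office)", "key_at(k4,office)"]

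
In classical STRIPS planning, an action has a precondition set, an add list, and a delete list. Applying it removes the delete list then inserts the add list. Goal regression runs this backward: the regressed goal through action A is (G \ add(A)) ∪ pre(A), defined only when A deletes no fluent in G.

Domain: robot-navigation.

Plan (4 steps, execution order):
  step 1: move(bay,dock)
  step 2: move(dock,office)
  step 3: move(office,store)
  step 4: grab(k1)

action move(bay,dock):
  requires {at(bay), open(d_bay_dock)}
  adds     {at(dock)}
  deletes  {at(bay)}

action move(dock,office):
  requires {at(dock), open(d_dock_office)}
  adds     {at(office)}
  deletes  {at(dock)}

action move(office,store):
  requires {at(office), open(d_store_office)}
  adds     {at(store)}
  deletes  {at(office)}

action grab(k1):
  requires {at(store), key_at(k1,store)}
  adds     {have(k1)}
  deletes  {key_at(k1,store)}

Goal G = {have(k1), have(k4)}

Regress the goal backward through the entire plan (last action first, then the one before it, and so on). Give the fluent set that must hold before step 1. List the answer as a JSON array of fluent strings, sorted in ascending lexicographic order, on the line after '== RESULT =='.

Regress step by step:
  through step 4 (grab(k1)): drop {have(k1)}, keep {have(k4)}, require {at(store), key_at(k1,store)}
    → {at(store), have(k4), key_at(k1,store)}
  through step 3 (move(office,store)): drop {at(store)}, keep {have(k4), key_at(k1,store)}, require {at(office), open(d_store_office)}
    → {at(office), have(k4), key_at(k1,store), open(d_store_office)}
  through step 2 (move(dock,office)): drop {at(office)}, keep {have(k4), key_at(k1,store), open(d_store_office)}, require {at(dock), open(d_dock_office)}
    → {at(dock), have(k4), key_at(k1,store), open(d_dock_office), open(d_store_office)}
  through step 1 (move(bay,dock)): drop {at(dock)}, keep {have(k4), key_at(k1,store), open(d_dock_office), open(d_store_office)}, require {at(bay), open(d_bay_dock)}
    → {at(bay), have(k4), key_at(k1,store), open(d_bay_dock), open(d_dock_office), open(d_store_office)}

== RESULT ==
["at(bay)", "have(k4)", "key_at(k1,store)", "open(d_bay_dock)", "open(d_dock_office)", "open(d_store_office)"]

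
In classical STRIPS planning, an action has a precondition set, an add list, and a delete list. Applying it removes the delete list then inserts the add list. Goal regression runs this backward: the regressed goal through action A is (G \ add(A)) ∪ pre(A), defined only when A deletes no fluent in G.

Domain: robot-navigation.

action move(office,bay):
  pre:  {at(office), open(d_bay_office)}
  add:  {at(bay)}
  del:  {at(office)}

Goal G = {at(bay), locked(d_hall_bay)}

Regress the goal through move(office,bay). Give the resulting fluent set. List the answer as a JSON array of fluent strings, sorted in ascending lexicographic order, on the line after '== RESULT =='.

Compute (G \ add) ∪ pre:
  G ∩ del = {}  (empty — regression defined)
  G \ add = {at(bay), locked(d_hall_bay)} \ {at(bay)} = {locked(d_hall_bay)}
  ∪ pre   = {locked(d_hall_bay)} ∪ {at(office), open(d_bay_office)}
          = {at(office), locked(d_hall_bay), open(d_bay_office)}

== RESULT ==
["at(office)", "locked(d_hall_bay)", "open(d_bay_office)"]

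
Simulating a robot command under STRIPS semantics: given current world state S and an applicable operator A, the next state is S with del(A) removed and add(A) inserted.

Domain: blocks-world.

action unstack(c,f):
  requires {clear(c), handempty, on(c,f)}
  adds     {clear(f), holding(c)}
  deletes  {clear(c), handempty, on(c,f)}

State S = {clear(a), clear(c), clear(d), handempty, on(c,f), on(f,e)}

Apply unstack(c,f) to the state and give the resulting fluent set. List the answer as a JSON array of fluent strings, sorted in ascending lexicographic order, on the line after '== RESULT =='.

Progress:
  pre ⊆ S: {clear(c), handempty, on(c,f)} ⊆ S  — applicable
  S \ del = {clear(a), clear(d), on(f,e)}
  ∪ add   = {clear(a), clear(d), clear(f), holding(c), on(f,e)}

== RESULT ==
["clear(a)", "clear(d)", "clear(f)", "holding(c)", "on(f,e)"]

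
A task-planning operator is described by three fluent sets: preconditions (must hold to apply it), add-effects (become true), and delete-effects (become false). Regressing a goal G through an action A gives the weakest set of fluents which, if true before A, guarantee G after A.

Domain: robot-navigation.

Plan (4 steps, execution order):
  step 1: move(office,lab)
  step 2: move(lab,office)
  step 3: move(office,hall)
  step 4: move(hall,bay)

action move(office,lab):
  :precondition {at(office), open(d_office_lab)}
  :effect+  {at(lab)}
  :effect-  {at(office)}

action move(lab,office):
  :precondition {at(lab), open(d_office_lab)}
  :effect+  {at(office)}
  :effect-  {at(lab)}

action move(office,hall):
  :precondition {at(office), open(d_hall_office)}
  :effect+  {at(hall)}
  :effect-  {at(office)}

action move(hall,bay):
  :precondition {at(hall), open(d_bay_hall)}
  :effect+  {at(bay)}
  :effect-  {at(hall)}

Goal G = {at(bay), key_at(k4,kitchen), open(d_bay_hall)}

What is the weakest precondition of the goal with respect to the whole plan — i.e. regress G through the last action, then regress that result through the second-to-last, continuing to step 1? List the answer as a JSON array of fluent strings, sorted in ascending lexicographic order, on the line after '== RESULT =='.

Work backward from the goal:
  through step 4 (move(hall,bay)): drop {at(bay)}, keep {key_at(k4,kitchen), open(d_bay_hall)}, require {at(hall), open(d_bay_hall)}
    → {at(hall), key_at(k4,kitchen), open(d_bay_hall)}
  through step 3 (move(office,hall)): drop {at(hall)}, keep {key_at(k4,kitchen), open(d_bay_hall)}, require {at(office), open(d_hall_office)}
    → {at(office), key_at(k4,kitchen), open(d_bay_hall), open(d_hall_office)}
  through step 2 (move(lab,office)): drop {at(office)}, keep {key_at(k4,kitchen), open(d_bay_hall), open(d_hall_office)}, require {at(lab), open(d_office_lab)}
    → {at(lab), key_at(k4,kitchen), open(d_bay_hall), open(d_hall_office), open(d_office_lab)}
  through step 1 (move(office,lab)): drop {at(lab)}, keep {key_at(k4,kitchen), open(d_bay_hall), open(d_hall_office), open(d_office_lab)}, require {at(office), open(d_office_lab)}
    → {at(office), key_at(k4,kitchen), open(d_bay_hall), open(d_hall_office), open(d_office_lab)}

== RESULT ==
["at(office)", "key_at(k4,kitchen)", "open(d_bay_hall)", "open(d_hall_office)", "open(d_office_lab)"]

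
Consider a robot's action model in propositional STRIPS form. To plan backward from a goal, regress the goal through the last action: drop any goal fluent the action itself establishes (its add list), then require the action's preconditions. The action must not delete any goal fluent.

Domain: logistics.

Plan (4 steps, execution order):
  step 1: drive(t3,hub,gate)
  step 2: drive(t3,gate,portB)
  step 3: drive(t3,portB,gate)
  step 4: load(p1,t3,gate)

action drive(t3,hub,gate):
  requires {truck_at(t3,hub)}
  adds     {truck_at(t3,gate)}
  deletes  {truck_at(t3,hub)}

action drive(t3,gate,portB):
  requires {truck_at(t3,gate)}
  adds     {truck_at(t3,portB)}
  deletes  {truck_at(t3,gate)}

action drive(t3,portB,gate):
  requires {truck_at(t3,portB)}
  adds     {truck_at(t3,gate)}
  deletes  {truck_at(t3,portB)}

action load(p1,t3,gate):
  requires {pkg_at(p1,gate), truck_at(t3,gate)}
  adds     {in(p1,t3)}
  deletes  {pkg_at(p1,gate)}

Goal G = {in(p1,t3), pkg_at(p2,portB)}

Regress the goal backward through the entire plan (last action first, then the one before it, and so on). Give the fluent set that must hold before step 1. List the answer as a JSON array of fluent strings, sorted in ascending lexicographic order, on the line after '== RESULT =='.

Work backward from the goal:
  through step 4 (load(p1,t3,gate)): drop {in(p1,t3)}, keep {pkg_at(p2,portB)}, require {pkg_at(p1,gate), truck_at(t3,gate)}
    → {pkg_at(p1,gate), pkg_at(p2,portB), truck_at(t3,gate)}
  through step 3 (drive(t3,portB,gate)): drop {truck_at(t3,gate)}, keep {pkg_at(p1,gate), pkg_at(p2,portB)}, require {truck_at(t3,portB)}
    → {pkg_at(p1,gate), pkg_at(p2,portB), truck_at(t3,portB)}
  through step 2 (drive(t3,gate,portB)): drop {truck_at(t3,portB)}, keep {pkg_at(p1,gate), pkg_at(p2,portB)}, require {truck_at(t3,gate)}
    → {pkg_at(p1,gate), pkg_at(p2,portB), truck_at(t3,gate)}
  through step 1 (drive(t3,hub,gate)): drop {truck_at(t3,gate)}, keep {pkg_at(p1,gate), pkg_at(p2,portB)}, require {truck_at(t3,hub)}
    → {pkg_at(p1,gate), pkg_at(p2,portB), truck_at(t3,hub)}

== RESULT ==
["pkg_at(p1,gate)", "pkg_at(p2,portB)", "truck_at(t3,hub)"]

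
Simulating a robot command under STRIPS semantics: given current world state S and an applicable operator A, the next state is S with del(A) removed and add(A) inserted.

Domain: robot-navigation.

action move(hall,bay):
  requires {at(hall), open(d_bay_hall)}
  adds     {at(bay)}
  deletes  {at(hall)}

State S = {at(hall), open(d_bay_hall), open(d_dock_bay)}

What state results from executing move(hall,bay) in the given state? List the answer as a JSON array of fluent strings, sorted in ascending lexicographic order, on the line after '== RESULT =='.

Progress:
  pre ⊆ S: {at(hall), open(d_bay_hall)} ⊆ S  — applicable
  S \ del = {open(d_bay_hall), open(d_dock_bay)}
  ∪ add   = {at(bay), open(d_bay_hall), open(d_dock_bay)}

== RESULT ==
["at(bay)", "open(d_bay_hall)", "open(d_dock_bay)"]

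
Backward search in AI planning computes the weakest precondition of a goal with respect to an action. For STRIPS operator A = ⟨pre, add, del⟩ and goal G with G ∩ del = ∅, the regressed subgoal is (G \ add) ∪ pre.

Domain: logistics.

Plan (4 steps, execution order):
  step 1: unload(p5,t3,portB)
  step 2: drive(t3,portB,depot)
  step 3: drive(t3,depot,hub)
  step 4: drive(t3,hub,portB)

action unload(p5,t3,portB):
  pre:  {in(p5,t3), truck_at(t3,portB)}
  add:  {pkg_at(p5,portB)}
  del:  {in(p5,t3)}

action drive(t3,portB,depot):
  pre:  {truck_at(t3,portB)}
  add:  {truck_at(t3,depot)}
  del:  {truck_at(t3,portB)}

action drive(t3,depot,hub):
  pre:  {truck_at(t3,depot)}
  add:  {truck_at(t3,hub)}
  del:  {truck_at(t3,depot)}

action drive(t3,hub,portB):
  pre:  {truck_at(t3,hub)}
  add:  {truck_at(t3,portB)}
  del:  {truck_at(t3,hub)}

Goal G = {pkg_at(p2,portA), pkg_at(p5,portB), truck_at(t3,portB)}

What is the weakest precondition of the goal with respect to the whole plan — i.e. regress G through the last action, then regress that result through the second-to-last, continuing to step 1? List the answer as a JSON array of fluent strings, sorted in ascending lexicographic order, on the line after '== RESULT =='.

Regress step by step:
  through step 4 (drive(t3,hub,portB)): drop {truck_at(t3,portB)}, keep {pkg_at(p2,portA), pkg_at(p5,portB)}, require {truck_at(t3,hub)}
    → {pkg_at(p2,portA), pkg_at(p5,portB), truck_at(t3,hub)}
  through step 3 (drive(t3,depot,hub)): drop {truck_at(t3,hub)}, keep {pkg_at(p2,portA), pkg_at(p5,portB)}, require {truck_at(t3,depot)}
    → {pkg_at(p2,portA), pkg_at(p5,portB), truck_at(t3,depot)}
  through step 2 (drive(t3,portB,depot)): drop {truck_at(t3,depot)}, keep {pkg_at(p2,portA), pkg_at(p5,portB)}, require {truck_at(t3,portB)}
    → {pkg_at(p2,portA), pkg_at(p5,portB), truck_at(t3,portB)}
  through step 1 (unload(p5,t3,portB)): drop {pkg_at(p5,portB)}, keep {pkg_at(p2,portA), truck_at(t3,portB)}, require {in(p5,t3), truck_at(t3,portB)}
    → {in(p5,t3), pkg_at(p2,portA), truck_at(t3,portB)}

== RESULT ==
["in(p5,t3)", "pkg_at(p2,portA)", "truck_at(t3,portB)"]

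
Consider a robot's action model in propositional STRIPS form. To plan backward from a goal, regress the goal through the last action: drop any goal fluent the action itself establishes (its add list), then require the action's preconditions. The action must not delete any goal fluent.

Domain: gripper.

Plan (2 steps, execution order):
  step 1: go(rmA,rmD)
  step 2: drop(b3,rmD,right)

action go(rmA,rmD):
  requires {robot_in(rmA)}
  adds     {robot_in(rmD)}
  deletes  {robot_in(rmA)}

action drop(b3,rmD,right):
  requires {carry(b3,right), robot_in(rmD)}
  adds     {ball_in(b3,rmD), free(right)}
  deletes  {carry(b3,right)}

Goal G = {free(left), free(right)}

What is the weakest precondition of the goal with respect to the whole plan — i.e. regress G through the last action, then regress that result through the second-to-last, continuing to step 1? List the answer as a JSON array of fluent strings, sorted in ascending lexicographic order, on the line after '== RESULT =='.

Regress step by step:
  through step 2 (drop(b3,rmD,right)): drop {free(right)}, keep {free(left)}, require {carry(b3,right), robot_in(rmD)}
    → {carry(b3,right), free(left), robot_in(rmD)}
  through step 1 (go(rmA,rmD)): drop {robot_in(rmD)}, keep {carry(b3,right), free(left)}, require {robot_in(rmA)}
    → {carry(b3,right), free(left), robot_in(rmA)}

== RESULT ==
["carry(b3,right)", "free(left)", "robot_in(rmA)"]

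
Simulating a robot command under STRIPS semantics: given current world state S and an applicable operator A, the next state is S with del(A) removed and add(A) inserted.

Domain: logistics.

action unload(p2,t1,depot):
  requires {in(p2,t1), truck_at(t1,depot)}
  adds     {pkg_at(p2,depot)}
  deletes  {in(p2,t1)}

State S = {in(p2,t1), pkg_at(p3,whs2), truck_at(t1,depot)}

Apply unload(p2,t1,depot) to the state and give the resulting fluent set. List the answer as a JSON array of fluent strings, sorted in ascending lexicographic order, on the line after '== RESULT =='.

Compute (S \ del) ∪ add:
  pre ⊆ S: {in(p2,t1), truck_at(t1,depot)} ⊆ S  — applicable
  S \ del = {pkg_at(p3,whs2), truck_at(t1,depot)}
  ∪ add   = {pkg_at(p2,depot), pkg_at(p3,whs2), truck_at(t1,depot)}

== RESULT ==
["pkg_at(p2,depot)", "pkg_at(p3,whs2)", "truck_at(t1,depot)"]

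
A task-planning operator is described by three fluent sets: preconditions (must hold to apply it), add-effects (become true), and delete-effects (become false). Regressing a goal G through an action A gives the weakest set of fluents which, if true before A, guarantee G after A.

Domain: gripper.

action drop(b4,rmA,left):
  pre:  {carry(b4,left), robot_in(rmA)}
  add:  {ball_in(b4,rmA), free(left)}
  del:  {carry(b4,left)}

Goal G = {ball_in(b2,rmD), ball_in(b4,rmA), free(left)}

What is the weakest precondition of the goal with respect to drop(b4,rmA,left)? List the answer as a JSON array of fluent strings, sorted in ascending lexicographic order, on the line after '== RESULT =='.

Regress:
  G ∩ del = {}  (empty — regression defined)
  G \ add = {ball_in(b2,rmD), ball_in(b4,rmA), free(left)} \ {ball_in(b4,rmA), free(left)} = {ball_in(b2,rmD)}
  ∪ pre   = {ball_in(b2,rmD)} ∪ {carry(b4,left), robot_in(rmA)}
          = {ball_in(b2,rmD), carry(b4,left), robot_in(rmA)}

== RESULT ==
["ball_in(b2,rmD)", "carry(b4,left)", "robot_in(rmA)"]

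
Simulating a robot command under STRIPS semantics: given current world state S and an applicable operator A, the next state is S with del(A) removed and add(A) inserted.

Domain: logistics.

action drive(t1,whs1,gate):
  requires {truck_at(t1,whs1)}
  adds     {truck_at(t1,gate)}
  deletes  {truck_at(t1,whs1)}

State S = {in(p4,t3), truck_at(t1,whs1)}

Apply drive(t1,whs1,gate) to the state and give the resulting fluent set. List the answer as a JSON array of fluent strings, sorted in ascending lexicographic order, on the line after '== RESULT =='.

Progress:
  pre ⊆ S: {truck_at(t1,whs1)} ⊆ S  — applicable
  S \ del = {in(p4,t3)}
  ∪ add   = {in(p4,t3), truck_at(t1,gate)}

== RESULT ==
["in(p4,t3)", "truck_at(t1,gate)"]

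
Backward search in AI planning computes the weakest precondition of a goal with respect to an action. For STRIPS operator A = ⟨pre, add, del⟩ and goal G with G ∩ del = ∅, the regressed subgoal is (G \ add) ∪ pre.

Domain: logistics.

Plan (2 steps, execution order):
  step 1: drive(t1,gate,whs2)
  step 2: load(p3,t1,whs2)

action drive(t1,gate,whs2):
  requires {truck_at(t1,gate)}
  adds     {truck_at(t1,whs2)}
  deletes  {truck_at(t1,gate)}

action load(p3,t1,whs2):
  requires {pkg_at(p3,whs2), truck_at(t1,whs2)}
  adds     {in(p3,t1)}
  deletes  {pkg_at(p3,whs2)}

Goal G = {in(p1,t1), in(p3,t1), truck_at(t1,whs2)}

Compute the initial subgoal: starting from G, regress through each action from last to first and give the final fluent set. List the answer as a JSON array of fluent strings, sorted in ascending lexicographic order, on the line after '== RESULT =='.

Work backward from the goal:
  through step 2 (load(p3,t1,whs2)): drop {in(p3,t1)}, keep {in(p1,t1), truck_at(t1,whs2)}, require {pkg_at(p3,whs2), truck_at(t1,whs2)}
    → {in(p1,t1), pkg_at(p3,whs2), truck_at(t1,whs2)}
  through step 1 (drive(t1,gate,whs2)): drop {truck_at(t1,whs2)}, keep {in(p1,t1), pkg_at(p3,whs2)}, require {truck_at(t1,gate)}
    → {in(p1,t1), pkg_at(p3,whs2), truck_at(t1,gate)}

== RESULT ==
["in(p1,t1)", "pkg_at(p3,whs2)", "truck_at(t1,gate)"]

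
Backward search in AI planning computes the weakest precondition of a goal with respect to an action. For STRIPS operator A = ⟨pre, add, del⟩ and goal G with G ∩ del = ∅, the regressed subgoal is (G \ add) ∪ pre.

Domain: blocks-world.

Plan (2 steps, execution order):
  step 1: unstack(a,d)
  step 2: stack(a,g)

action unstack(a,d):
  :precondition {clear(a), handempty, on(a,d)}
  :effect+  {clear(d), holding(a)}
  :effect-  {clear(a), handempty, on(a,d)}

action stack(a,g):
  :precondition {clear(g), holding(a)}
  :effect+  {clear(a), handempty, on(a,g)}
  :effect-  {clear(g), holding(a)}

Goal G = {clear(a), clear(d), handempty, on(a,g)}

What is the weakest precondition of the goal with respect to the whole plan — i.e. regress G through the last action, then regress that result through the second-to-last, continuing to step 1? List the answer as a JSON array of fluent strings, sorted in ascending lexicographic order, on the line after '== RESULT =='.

Regress step by step:
  through step 2 (stack(a,g)): drop {clear(a), handempty, on(a,g)}, keep {clear(d)}, require {clear(g), holding(a)}
    → {clear(d), clear(g), holding(a)}
  through step 1 (unstack(a,d)): drop {clear(d), holding(a)}, keep {clear(g)}, require {clear(a), handempty, on(a,d)}
    → {clear(a), clear(g), handempty, on(a,d)}

== RESULT ==
["clear(a)", "clear(g)", "handempty", "on(a,d)"]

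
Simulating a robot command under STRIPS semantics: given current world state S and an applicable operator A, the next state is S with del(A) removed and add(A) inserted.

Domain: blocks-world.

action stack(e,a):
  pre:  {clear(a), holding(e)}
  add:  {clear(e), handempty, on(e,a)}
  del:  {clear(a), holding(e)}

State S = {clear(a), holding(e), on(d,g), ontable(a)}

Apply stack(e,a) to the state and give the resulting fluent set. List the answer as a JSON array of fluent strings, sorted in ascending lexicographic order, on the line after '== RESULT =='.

Progress:
  pre ⊆ S: {clear(a), holding(e)} ⊆ S  — applicable
  S \ del = {on(d,g), ontable(a)}
  ∪ add   = {clear(e), handempty, on(d,g), on(e,a), ontable(a)}

== RESULT ==
["clear(e)", "handempty", "on(d,g)", "on(e,a)", "ontable(a)"]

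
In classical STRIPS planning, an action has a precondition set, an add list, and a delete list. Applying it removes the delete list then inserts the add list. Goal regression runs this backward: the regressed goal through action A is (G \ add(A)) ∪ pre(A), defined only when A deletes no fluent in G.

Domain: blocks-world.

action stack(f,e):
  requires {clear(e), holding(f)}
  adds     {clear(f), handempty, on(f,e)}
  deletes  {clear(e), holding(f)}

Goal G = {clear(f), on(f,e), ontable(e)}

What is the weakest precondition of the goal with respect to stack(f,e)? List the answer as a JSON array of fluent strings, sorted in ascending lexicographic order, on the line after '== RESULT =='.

Compute (G \ add) ∪ pre:
  G ∩ del = {}  (empty — regression defined)
  G \ add = {clear(f), on(f,e), ontable(e)} \ {clear(f), handempty, on(f,e)} = {ontable(e)}
  ∪ pre   = {ontable(e)} ∪ {clear(e), holding(f)}
          = {clear(e), holding(f), ontable(e)}

== RESULT ==
["clear(e)", "holding(f)", "ontable(e)"]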